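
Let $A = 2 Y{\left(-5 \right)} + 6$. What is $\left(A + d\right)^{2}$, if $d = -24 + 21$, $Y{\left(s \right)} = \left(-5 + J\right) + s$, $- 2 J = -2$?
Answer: $225$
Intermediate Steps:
$J = 1$ ($J = \left(- \frac{1}{2}\right) \left(-2\right) = 1$)
$Y{\left(s \right)} = -4 + s$ ($Y{\left(s \right)} = \left(-5 + 1\right) + s = -4 + s$)
$d = -3$
$A = -12$ ($A = 2 \left(-4 - 5\right) + 6 = 2 \left(-9\right) + 6 = -18 + 6 = -12$)
$\left(A + d\right)^{2} = \left(-12 - 3\right)^{2} = \left(-15\right)^{2} = 225$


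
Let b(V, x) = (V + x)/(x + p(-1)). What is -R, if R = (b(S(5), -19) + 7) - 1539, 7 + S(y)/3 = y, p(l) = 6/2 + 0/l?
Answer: 24487/16 ≈ 1530.4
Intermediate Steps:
p(l) = 3 (p(l) = 6*(½) + 0 = 3 + 0 = 3)
S(y) = -21 + 3*y
b(V, x) = (V + x)/(3 + x) (b(V, x) = (V + x)/(x + 3) = (V + x)/(3 + x))
R = -24487/16 (R = (((-21 + 3*5) - 19)/(3 - 19) + 7) - 1539 = (((-21 + 15) - 19)/(-16) + 7) - 1539 = (-(-6 - 19)/16 + 7) - 1539 = (-1/16*(-25) + 7) - 1539 = (25/16 + 7) - 1539 = 137/16 - 1539 = -24487/16 ≈ -1530.4)
-R = -1*(-24487/16) = 24487/16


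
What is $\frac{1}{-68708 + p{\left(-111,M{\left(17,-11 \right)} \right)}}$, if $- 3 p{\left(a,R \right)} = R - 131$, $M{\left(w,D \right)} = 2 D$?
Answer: $- \frac{1}{68657} \approx -1.4565 \cdot 10^{-5}$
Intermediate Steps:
$p{\left(a,R \right)} = \frac{131}{3} - \frac{R}{3}$ ($p{\left(a,R \right)} = - \frac{R - 131}{3} = - \frac{-131 + R}{3} = \frac{131}{3} - \frac{R}{3}$)
$\frac{1}{-68708 + p{\left(-111,M{\left(17,-11 \right)} \right)}} = \frac{1}{-68708 + \left(\frac{131}{3} - \frac{2 \left(-11\right)}{3}\right)} = \frac{1}{-68708 + \left(\frac{131}{3} - - \frac{22}{3}\right)} = \frac{1}{-68708 + \left(\frac{131}{3} + \frac{22}{3}\right)} = \frac{1}{-68708 + 51} = \frac{1}{-68657} = - \frac{1}{68657}$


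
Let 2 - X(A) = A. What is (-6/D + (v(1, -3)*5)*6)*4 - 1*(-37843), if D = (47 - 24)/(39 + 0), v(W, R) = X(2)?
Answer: 869453/23 ≈ 37802.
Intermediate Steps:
X(A) = 2 - A
v(W, R) = 0 (v(W, R) = 2 - 1*2 = 2 - 2 = 0)
D = 23/39 ≈ 0.58974
(-6/D + (v(1, -3)*5)*6)*4 - 1*(-37843) = (-6/23/39 + (0*5)*6)*4 - 1*(-37843) = (-6*39/23 + 0*6)*4 + 37843 = (-234/23 + 0)*4 + 37843 = -234/23*4 + 37843 = -936/23 + 37843 = 869453/23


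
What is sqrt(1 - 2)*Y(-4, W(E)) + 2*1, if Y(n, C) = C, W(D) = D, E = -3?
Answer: 2 - 3*I ≈ 2.0 - 3.0*I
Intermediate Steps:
sqrt(1 - 2)*Y(-4, W(E)) + 2*1 = sqrt(1 - 2)*(-3) + 2*1 = sqrt(-1)*(-3) + 2 = I*(-3) + 2 = -3*I + 2 = 2 - 3*I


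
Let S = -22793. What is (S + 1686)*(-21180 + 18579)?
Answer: 54899307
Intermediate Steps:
(S + 1686)*(-21180 + 18579) = (-22793 + 1686)*(-21180 + 18579) = -21107*(-2601) = 54899307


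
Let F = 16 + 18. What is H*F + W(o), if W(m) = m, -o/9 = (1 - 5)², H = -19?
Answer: -790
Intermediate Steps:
o = -144 (o = -9*(1 - 5)² = -9*(-4)² = -9*16 = -144)
F = 34
H*F + W(o) = -19*34 - 144 = -646 - 144 = -790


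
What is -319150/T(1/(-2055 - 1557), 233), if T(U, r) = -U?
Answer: -1152769800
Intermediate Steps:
-319150/T(1/(-2055 - 1557), 233) = -319150/((-1/(-2055 - 1557))) = -319150/((-1/(-3612))) = -319150/((-1*(-1/3612))) = -319150/1/3612 = -319150*3612 = -1152769800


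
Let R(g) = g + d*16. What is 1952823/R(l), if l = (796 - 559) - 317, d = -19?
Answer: -650941/128 ≈ -5085.5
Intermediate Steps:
l = -80 (l = 237 - 317 = -80)
R(g) = -304 + g (R(g) = g - 19*16 = g - 304 = -304 + g)
1952823/R(l) = 1952823/(-304 - 80) = 1952823/(-384) = 1952823*(-1/384) = -650941/128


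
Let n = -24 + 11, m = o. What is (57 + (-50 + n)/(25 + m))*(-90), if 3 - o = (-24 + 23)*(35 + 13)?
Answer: -192105/38 ≈ -5055.4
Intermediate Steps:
o = 51 (o = 3 - (-24 + 23)*(35 + 13) = 3 - (-1)*48 = 3 - 1*(-48) = 3 + 48 = 51)
m = 51
n = -13
(57 + (-50 + n)/(25 + m))*(-90) = (57 + (-50 - 13)/(25 + 51))*(-90) = (57 - 63/76)*(-90) = (4269/76)*(-90) = -192105/38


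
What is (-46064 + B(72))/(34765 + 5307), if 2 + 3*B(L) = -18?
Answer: -34553/30054 ≈ -1.1497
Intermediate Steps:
B(L) = -20/3 (B(L) = -⅔ + (⅓)*(-18) = -⅔ - 6 = -20/3)
(-46064 + B(72))/(34765 + 5307) = (-46064 - 20/3)/(34765 + 5307) = -138212/3/40072 = -138212/3*1/40072 = -34553/30054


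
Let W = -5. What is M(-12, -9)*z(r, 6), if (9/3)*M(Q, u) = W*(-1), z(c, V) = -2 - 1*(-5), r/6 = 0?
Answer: 5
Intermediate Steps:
r = 0 (r = 6*0 = 0)
z(c, V) = 3 (z(c, V) = -2 + 5 = 3)
M(Q, u) = 5/3 (M(Q, u) = (-5*(-1))/3 = (⅓)*5 = 5/3)
M(-12, -9)*z(r, 6) = (5/3)*3 = 5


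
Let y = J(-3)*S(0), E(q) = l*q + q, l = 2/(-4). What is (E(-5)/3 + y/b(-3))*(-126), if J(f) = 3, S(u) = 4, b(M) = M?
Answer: 609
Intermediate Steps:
l = -½ (l = 2*(-¼) = -½ ≈ -0.50000)
E(q) = q/2 (E(q) = -q/2 + q = q/2)
y = 12 (y = 3*4 = 12)
(E(-5)/3 + y/b(-3))*(-126) = (((½)*(-5))/3 + 12/(-3))*(-126) = (-5/2*⅓ + 12*(-⅓))*(-126) = (-⅚ - 4)*(-126) = -29/6*(-126) = 609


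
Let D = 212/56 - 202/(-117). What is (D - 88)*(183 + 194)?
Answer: -3918335/126 ≈ -31098.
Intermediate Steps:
D = 9029/1638 (D = 212*(1/56) - 202*(-1/117) = 53/14 + 202/117 = 9029/1638 ≈ 5.5122)
(D - 88)*(183 + 194) = (9029/1638 - 88)*(183 + 194) = -135115/1638*377 = -3918335/126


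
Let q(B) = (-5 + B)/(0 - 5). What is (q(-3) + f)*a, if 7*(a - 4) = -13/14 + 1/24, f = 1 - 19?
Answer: -37351/588 ≈ -63.522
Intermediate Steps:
f = -18
q(B) = 1 - B/5 (q(B) = (-5 + B)/(-5) = (-5 + B)*(-⅕) = 1 - B/5)
a = 4555/1176 (a = 4 + (-13/14 + 1/24)/7 = 4 + (⅐)*(-149/168) = 4 - 149/1176 = 4555/1176 ≈ 3.8733)
(q(-3) + f)*a = ((1 - ⅕*(-3)) - 18)*(4555/1176) = ((1 + ⅗) - 18)*(4555/1176) = (8/5 - 18)*(4555/1176) = -82/5*4555/1176 = -37351/588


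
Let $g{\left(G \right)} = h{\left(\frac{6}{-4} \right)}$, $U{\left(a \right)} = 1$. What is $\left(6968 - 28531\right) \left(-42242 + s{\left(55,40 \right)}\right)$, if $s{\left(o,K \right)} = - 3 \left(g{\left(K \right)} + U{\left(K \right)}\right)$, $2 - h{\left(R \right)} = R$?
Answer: $\frac{1822310693}{2} \approx 9.1116 \cdot 10^{8}$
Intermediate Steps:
$h{\left(R \right)} = 2 - R$
$g{\left(G \right)} = \frac{7}{2}$ ($g{\left(G \right)} = 2 - \frac{6}{-4} = 2 - 6 \left(- \frac{1}{4}\right) = 2 - - \frac{3}{2} = 2 + \frac{3}{2} = \frac{7}{2}$)
$s{\left(o,K \right)} = - \frac{27}{2}$ ($s{\left(o,K \right)} = - 3 \left(\frac{7}{2} + 1\right) = \left(-3\right) \frac{9}{2} = - \frac{27}{2}$)
$\left(6968 - 28531\right) \left(-42242 + s{\left(55,40 \right)}\right) = \left(6968 - 28531\right) \left(-42242 - \frac{27}{2}\right) = \left(-21563\right) \left(- \frac{84511}{2}\right) = \frac{1822310693}{2}$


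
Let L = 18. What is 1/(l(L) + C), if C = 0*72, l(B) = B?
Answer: 1/18 ≈ 0.055556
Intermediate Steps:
C = 0
1/(l(L) + C) = 1/(18 + 0) = 1/18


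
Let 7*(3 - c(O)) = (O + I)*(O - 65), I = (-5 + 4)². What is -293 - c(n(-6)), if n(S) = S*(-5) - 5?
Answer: -3112/7 ≈ -444.57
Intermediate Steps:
I = 1 (I = (-1)² = 1)
n(S) = -5 - 5*S (n(S) = -5*S - 5 = -5 - 5*S)
c(O) = 3 - (1 + O)*(-65 + O)/7 (c(O) = 3 - (O + 1)*(O - 65)/7 = 3 - (1 + O)*(-65 + O)/7)
-293 - c(n(-6)) = -293 - (86/7 - (-5 - 5*(-6))²/7 + 64*(-5 - 5*(-6))/7) = -293 - (86/7 - (-5 + 30)²/7 + 64*(-5 + 30)/7) = -293 - (86/7 - ⅐*25² + (64/7)*25) = -293 - (86/7 - ⅐*625 + 1600/7) = -293 - (86/7 - 625/7 + 1600/7) = -293 - 1*1061/7 = -293 - 1061/7 = -3112/7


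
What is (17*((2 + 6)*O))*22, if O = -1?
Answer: -2992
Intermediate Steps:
(17*((2 + 6)*O))*22 = (17*((2 + 6)*(-1)))*22 = (17*(8*(-1)))*22 = (17*(-8))*22 = -136*22 = -2992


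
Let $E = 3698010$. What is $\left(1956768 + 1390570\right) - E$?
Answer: $-350672$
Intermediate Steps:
$\left(1956768 + 1390570\right) - E = \left(1956768 + 1390570\right) - 3698010 = 3347338 - 3698010 = -350672$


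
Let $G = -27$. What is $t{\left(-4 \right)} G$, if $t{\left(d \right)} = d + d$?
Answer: $216$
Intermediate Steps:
$t{\left(d \right)} = 2 d$
$t{\left(-4 \right)} G = 2 \left(-4\right) \left(-27\right) = \left(-8\right) \left(-27\right) = 216$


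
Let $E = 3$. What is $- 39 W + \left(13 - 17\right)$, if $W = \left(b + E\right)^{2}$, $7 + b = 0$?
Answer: $-628$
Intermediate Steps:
$b = -7$ ($b = -7 + 0 = -7$)
$W = 16$ ($W = \left(-7 + 3\right)^{2} = \left(-4\right)^{2} = 16$)
$- 39 W + \left(13 - 17\right) = \left(-39\right) 16 + \left(13 - 17\right) = -624 + \left(13 - 17\right) = -624 - 4 = -628$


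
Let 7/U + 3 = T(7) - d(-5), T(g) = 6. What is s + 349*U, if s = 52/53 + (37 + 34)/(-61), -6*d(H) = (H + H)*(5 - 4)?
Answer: 23692293/12932 ≈ 1832.1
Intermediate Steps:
d(H) = -H/3 (d(H) = -(H + H)*(5 - 4)/6 = -2*H/6 = -H/3)
U = 21/4 (U = 7/(-3 + (6 - (-1)*(-5)/3)) = 7/(-3 + (6 - 1*5/3)) = 7/(-3 + (6 - 5/3)) = 7/(-3 + 13/3) = 7/(4/3) = 7*(¾) = 21/4 ≈ 5.2500)
s = -591/3233 (s = 52*(1/53) + 71*(-1/61) = 52/53 - 71/61 = -591/3233 ≈ -0.18280)
s + 349*U = -591/3233 + 349*(21/4) = -591/3233 + 7329/4 = 23692293/12932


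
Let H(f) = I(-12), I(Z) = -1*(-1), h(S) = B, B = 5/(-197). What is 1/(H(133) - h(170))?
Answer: 197/202 ≈ 0.97525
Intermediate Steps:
B = -5/197 (B = 5*(-1/197) = -5/197 ≈ -0.025381)
h(S) = -5/197
I(Z) = 1
H(f) = 1
1/(H(133) - h(170)) = 1/(1 - 1*(-5/197)) = 1/(1 + 5/197) = 1/(202/197) = 197/202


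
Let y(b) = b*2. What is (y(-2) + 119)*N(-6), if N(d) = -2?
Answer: -230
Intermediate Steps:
y(b) = 2*b
(y(-2) + 119)*N(-6) = (2*(-2) + 119)*(-2) = (-4 + 119)*(-2) = 115*(-2) = -230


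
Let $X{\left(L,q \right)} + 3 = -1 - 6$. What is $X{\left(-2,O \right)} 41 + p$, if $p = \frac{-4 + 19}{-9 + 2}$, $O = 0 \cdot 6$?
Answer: $- \frac{2885}{7} \approx -412.14$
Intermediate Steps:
$O = 0$
$X{\left(L,q \right)} = -10$ ($X{\left(L,q \right)} = -3 - 7 = -10$)
$p = - \frac{15}{7}$ ($p = \frac{15}{-7} = 15 \left(- \frac{1}{7}\right) = - \frac{15}{7} \approx -2.1429$)
$X{\left(-2,O \right)} 41 + p = \left(-10\right) 41 - \frac{15}{7} = -410 - \frac{15}{7} = - \frac{2885}{7}$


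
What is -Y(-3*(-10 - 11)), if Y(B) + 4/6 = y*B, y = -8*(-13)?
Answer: -19654/3 ≈ -6551.3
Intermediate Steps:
y = 104
Y(B) = -2/3 + 104*B
-Y(-3*(-10 - 11)) = -(-2/3 + 104*(-3*(-10 - 11))) = -(-2/3 + 104*(-3*(-21))) = -(-2/3 + 104*63) = -(-2/3 + 6552) = -1*19654/3 = -19654/3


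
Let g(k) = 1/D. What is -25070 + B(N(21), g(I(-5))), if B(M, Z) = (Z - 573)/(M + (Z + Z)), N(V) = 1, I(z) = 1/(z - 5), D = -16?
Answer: -360149/14 ≈ -25725.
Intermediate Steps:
I(z) = 1/(-5 + z)
g(k) = -1/16 (g(k) = 1/(-16) = -1/16)
B(M, Z) = (-573 + Z)/(M + 2*Z)
-25070 + B(N(21), g(I(-5))) = -25070 + (-573 - 1/16)/(1 + 2*(-1/16)) = -25070 - 9169/16/(1 - ⅛) = -25070 - 9169/16/(7/8) = -25070 + (8/7)*(-9169/16) = -25070 - 9169/14 = -360149/14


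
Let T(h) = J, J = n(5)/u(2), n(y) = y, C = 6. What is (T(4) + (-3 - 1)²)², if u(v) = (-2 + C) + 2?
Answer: 10201/36 ≈ 283.36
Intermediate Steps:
u(v) = 6 (u(v) = (-2 + 6) + 2 = 4 + 2 = 6)
J = ⅚ (J = 5/6 = 5*(⅙) = ⅚ ≈ 0.83333)
T(h) = ⅚
(T(4) + (-3 - 1)²)² = (⅚ + (-3 - 1)²)² = (⅚ + (-4)²)² = (⅚ + 16)² = (101/6)² = 10201/36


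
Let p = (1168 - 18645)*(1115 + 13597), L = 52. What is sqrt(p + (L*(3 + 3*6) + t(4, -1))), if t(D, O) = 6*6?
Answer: 12*I*sqrt(1785559) ≈ 16035.0*I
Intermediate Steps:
t(D, O) = 36
p = -257121624 (p = -17477*14712 = -257121624)
sqrt(p + (L*(3 + 3*6) + t(4, -1))) = sqrt(-257121624 + (52*(3 + 3*6) + 36)) = sqrt(-257121624 + (52*(3 + 18) + 36)) = sqrt(-257121624 + (52*21 + 36)) = sqrt(-257121624 + (1092 + 36)) = sqrt(-257121624 + 1128) = sqrt(-257120496) = 12*I*sqrt(1785559)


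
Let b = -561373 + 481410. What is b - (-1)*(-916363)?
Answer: -996326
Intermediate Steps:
b = -79963
b - (-1)*(-916363) = -79963 - (-1)*(-916363) = -79963 - 1*916363 = -79963 - 916363 = -996326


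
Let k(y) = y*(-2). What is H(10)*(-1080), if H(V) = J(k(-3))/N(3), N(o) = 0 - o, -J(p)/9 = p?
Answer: -19440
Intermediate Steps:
k(y) = -2*y
J(p) = -9*p
N(o) = -o
H(V) = 18 (H(V) = (-(-18)*(-3))/((-1*3)) = -9*6/(-3) = -54*(-⅓) = 18)
H(10)*(-1080) = 18*(-1080) = -19440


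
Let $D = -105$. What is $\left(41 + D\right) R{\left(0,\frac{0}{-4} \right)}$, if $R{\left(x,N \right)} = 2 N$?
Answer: $0$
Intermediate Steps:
$\left(41 + D\right) R{\left(0,\frac{0}{-4} \right)} = \left(41 - 105\right) 2 \frac{0}{-4} = - 64 \cdot 2 \cdot 0 \left(- \frac{1}{4}\right) = - 64 \cdot 2 \cdot 0 = \left(-64\right) 0 = 0$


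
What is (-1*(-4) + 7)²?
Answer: 121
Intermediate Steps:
(-1*(-4) + 7)² = (4 + 7)² = 11² = 121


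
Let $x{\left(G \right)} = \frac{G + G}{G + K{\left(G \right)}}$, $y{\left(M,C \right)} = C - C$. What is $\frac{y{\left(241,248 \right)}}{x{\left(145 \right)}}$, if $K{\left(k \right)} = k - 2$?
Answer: $0$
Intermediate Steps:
$y{\left(M,C \right)} = 0$
$K{\left(k \right)} = -2 + k$ ($K{\left(k \right)} = k - 2 = -2 + k$)
$x{\left(G \right)} = \frac{2 G}{-2 + 2 G}$ ($x{\left(G \right)} = \frac{G + G}{G + \left(-2 + G\right)} = \frac{2 G}{-2 + 2 G}$)
$\frac{y{\left(241,248 \right)}}{x{\left(145 \right)}} = \frac{0}{145 \frac{1}{-1 + 145}} = \frac{0}{145 \cdot \frac{1}{144}} = \frac{0}{\frac{145}{144}} = 0 \cdot \frac{144}{145} = 0$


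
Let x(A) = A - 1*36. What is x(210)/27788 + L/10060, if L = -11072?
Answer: -38239787/34943410 ≈ -1.0943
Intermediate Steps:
x(A) = -36 + A (x(A) = A - 36 = -36 + A)
x(210)/27788 + L/10060 = (-36 + 210)/27788 - 11072/10060 = 174*(1/27788) - 11072*1/10060 = 87/13894 - 2768/2515 = -38239787/34943410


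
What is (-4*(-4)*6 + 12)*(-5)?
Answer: -540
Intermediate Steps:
(-4*(-4)*6 + 12)*(-5) = (16*6 + 12)*(-5) = (96 + 12)*(-5) = 108*(-5) = -540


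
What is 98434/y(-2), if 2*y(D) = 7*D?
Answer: -14062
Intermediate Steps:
y(D) = 7*D/2 (y(D) = (7*D)/2 = 7*D/2)
98434/y(-2) = 98434/(((7/2)*(-2))) = 98434/(-7) = 98434*(-⅐) = -14062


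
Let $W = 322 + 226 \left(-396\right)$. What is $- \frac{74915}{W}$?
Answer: $\frac{74915}{89174} \approx 0.8401$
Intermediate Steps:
$W = -89174$ ($W = 322 - 89496 = -89174$)
$- \frac{74915}{W} = - \frac{74915}{-89174} = \left(-74915\right) \left(- \frac{1}{89174}\right) = \frac{74915}{89174}$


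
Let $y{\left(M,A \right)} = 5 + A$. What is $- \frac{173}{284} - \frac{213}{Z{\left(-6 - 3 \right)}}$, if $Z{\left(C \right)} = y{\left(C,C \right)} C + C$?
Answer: $- \frac{21721}{2556} \approx -8.498$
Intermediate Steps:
$Z{\left(C \right)} = C + C \left(5 + C\right)$ ($Z{\left(C \right)} = \left(5 + C\right) C + C = C \left(5 + C\right) + C = C + C \left(5 + C\right)$)
$- \frac{173}{284} - \frac{213}{Z{\left(-6 - 3 \right)}} = - \frac{173}{284} - \frac{213}{\left(-6 - 3\right) \left(6 - 9\right)} = \left(-173\right) \frac{1}{284} - \frac{213}{\left(-9\right) \left(6 - 9\right)} = - \frac{173}{284} - \frac{213}{\left(-9\right) \left(-3\right)} = - \frac{173}{284} - \frac{213}{27} = - \frac{173}{284} - \frac{71}{9} = - \frac{21721}{2556}$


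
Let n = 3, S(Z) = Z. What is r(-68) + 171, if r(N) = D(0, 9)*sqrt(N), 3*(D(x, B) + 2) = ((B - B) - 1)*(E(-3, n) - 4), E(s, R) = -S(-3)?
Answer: 171 - 10*I*sqrt(17)/3 ≈ 171.0 - 13.744*I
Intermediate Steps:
E(s, R) = 3 (E(s, R) = -1*(-3) = 3)
D(x, B) = -5/3 (D(x, B) = -2 + (((B - B) - 1)*(3 - 4))/3 = -2 + ((0 - 1)*(-1))/3 = -2 + (-1*(-1))/3 = -2 + (1/3)*1 = -2 + 1/3 = -5/3)
r(N) = -5*sqrt(N)/3
r(-68) + 171 = -10*I*sqrt(17)/3 + 171 = 171 - 10*I*sqrt(17)/3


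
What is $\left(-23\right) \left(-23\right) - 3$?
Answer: $526$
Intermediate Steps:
$\left(-23\right) \left(-23\right) - 3 = 529 - 3 = 526$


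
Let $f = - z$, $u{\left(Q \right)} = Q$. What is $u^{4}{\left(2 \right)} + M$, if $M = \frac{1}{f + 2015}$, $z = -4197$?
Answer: $\frac{99393}{6212} \approx 16.0$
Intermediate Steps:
$f = 4197$ ($f = \left(-1\right) \left(-4197\right) = 4197$)
$M = \frac{1}{6212}$ ($M = \frac{1}{4197 + 2015} = \frac{1}{6212} \approx 0.00016098$)
$u^{4}{\left(2 \right)} + M = 2^{4} + \frac{1}{6212} = 16 + \frac{1}{6212} = \frac{99393}{6212}$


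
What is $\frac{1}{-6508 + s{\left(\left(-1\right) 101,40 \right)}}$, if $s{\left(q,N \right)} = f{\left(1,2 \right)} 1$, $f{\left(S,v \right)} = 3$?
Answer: $- \frac{1}{6505} \approx -0.00015373$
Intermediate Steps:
$s{\left(q,N \right)} = 3$ ($s{\left(q,N \right)} = 3 \cdot 1 = 3$)
$\frac{1}{-6508 + s{\left(\left(-1\right) 101,40 \right)}} = \frac{1}{-6508 + 3} = \frac{1}{-6505} = - \frac{1}{6505}$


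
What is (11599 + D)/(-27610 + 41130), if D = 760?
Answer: 12359/13520 ≈ 0.91413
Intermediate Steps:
(11599 + D)/(-27610 + 41130) = (11599 + 760)/(-27610 + 41130) = 12359/13520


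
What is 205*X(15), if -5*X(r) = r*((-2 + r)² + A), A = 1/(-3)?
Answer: -103730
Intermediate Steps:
A = -⅓ ≈ -0.33333
X(r) = -r*(-⅓ + (-2 + r)²)/5 (X(r) = -r*((-2 + r)² - ⅓)/5 = -r*(-⅓ + (-2 + r)²)/5)
205*X(15) = 205*((1/15)*15 - ⅕*15*(-2 + 15)²) = 205*(1 - ⅕*15*13²) = 205*(1 - ⅕*15*169) = 205*(1 - 507) = 205*(-506) = -103730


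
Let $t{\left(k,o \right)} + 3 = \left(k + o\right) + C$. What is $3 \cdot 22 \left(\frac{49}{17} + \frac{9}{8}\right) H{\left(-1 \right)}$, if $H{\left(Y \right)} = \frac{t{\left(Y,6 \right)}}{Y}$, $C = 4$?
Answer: $- \frac{53955}{34} \approx -1586.9$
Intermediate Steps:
$t{\left(k,o \right)} = 1 + k + o$ ($t{\left(k,o \right)} = -3 + \left(\left(k + o\right) + 4\right) = -3 + \left(4 + k + o\right) = 1 + k + o$)
$H{\left(Y \right)} = \frac{7 + Y}{Y}$ ($H{\left(Y \right)} = \frac{1 + Y + 6}{Y} = \frac{7 + Y}{Y}$)
$3 \cdot 22 \left(\frac{49}{17} + \frac{9}{8}\right) H{\left(-1 \right)} = 3 \cdot 22 \left(\frac{49}{17} + \frac{9}{8}\right) \frac{7 - 1}{-1} = 66 \left(49 \cdot \frac{1}{17} + 9 \cdot \frac{1}{8}\right) \left(\left(-1\right) 6\right) = 66 \left(\frac{49}{17} + \frac{9}{8}\right) \left(-6\right) = 66 \cdot \frac{545}{136} \left(-6\right) = \frac{17985}{68} \left(-6\right) = - \frac{53955}{34}$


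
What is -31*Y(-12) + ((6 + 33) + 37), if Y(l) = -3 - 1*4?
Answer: 293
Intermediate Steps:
Y(l) = -7 (Y(l) = -3 - 4 = -7)
-31*Y(-12) + ((6 + 33) + 37) = -31*(-7) + ((6 + 33) + 37) = 217 + (39 + 37) = 217 + 76 = 293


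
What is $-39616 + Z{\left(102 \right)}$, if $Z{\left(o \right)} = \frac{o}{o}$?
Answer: $-39615$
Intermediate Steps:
$Z{\left(o \right)} = 1$
$-39616 + Z{\left(102 \right)} = -39616 + 1 = -39615$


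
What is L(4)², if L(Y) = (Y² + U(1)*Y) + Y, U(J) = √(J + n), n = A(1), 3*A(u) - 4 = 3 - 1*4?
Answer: 432 + 160*√2 ≈ 658.27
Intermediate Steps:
A(u) = 1 (A(u) = 4/3 + (3 - 1*4)/3 = 4/3 + (3 - 4)/3 = 4/3 + (⅓)*(-1) = 4/3 - ⅓ = 1)
n = 1
U(J) = √(1 + J) (U(J) = √(J + 1) = √(1 + J))
L(Y) = Y + Y² + Y*√2 (L(Y) = (Y² + √(1 + 1)*Y) + Y = (Y² + √2*Y) + Y = (Y² + Y*√2) + Y = Y + Y² + Y*√2)
L(4)² = (4*(1 + 4 + √2))² = (4*(5 + √2))² = (20 + 4*√2)²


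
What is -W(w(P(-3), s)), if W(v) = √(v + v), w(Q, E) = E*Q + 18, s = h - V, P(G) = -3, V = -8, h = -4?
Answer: -2*√3 ≈ -3.4641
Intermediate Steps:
s = 4 (s = -4 - 1*(-8) = -4 + 8 = 4)
w(Q, E) = 18 + E*Q
W(v) = √2*√v (W(v) = √(2*v) = √2*√v)
-W(w(P(-3), s)) = -√2*√(18 + 4*(-3)) = -√2*√(18 - 12) = -√2*√6 = -2*√3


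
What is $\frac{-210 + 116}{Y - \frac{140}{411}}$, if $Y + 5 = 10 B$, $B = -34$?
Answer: $\frac{38634}{141935} \approx 0.27219$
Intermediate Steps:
$Y = -345$ ($Y = -5 + 10 \left(-34\right) = -5 - 340 = -345$)
$\frac{-210 + 116}{Y - \frac{140}{411}} = \frac{-210 + 116}{-345 - \frac{140}{411}} = - \frac{94}{-345 - \frac{140}{411}} = - \frac{94}{- \frac{141935}{411}} = \left(-94\right) \left(- \frac{411}{141935}\right) = \frac{38634}{141935}$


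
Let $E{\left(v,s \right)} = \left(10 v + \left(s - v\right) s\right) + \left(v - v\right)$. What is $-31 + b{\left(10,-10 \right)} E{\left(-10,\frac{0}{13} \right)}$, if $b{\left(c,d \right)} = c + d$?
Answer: $-31$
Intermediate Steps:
$E{\left(v,s \right)} = 10 v + s \left(s - v\right)$ ($E{\left(v,s \right)} = \left(10 v + s \left(s - v\right)\right) + 0 = 10 v + s \left(s - v\right)$)
$-31 + b{\left(10,-10 \right)} E{\left(-10,\frac{0}{13} \right)} = -31 + \left(10 - 10\right) \left(\left(\frac{0}{13}\right)^{2} + 10 \left(-10\right) - \frac{0}{13} \left(-10\right)\right) = -31 + 0 \left(\left(0 \cdot \frac{1}{13}\right)^{2} - 100 - 0 \cdot \frac{1}{13} \left(-10\right)\right) = -31 + 0 \left(0^{2} - 100 - 0 \left(-10\right)\right) = -31 + 0 \left(0 - 100 + 0\right) = -31 + 0 \left(-100\right) = -31 + 0 = -31$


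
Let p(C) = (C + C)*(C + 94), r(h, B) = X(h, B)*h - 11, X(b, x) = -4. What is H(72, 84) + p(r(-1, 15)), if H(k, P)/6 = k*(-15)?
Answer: -7698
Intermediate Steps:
H(k, P) = -90*k (H(k, P) = 6*(k*(-15)) = 6*(-15*k) = -90*k)
r(h, B) = -11 - 4*h (r(h, B) = -4*h - 11 = -11 - 4*h)
p(C) = 2*C*(94 + C) (p(C) = (2*C)*(94 + C) = 2*C*(94 + C))
H(72, 84) + p(r(-1, 15)) = -90*72 + 2*(-11 - 4*(-1))*(94 + (-11 - 4*(-1))) = -6480 + 2*(-11 + 4)*(94 + (-11 + 4)) = -6480 + 2*(-7)*(94 - 7) = -6480 + 2*(-7)*87 = -6480 - 1218 = -7698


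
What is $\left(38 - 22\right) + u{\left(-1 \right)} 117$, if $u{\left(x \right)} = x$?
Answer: $-101$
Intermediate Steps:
$\left(38 - 22\right) + u{\left(-1 \right)} 117 = \left(38 - 22\right) - 117 = 16 - 117 = -101$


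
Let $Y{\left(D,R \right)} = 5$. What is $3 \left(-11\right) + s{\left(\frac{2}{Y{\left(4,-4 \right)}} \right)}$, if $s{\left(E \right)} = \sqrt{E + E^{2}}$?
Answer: $-33 + \frac{\sqrt{14}}{5} \approx -32.252$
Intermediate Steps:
$3 \left(-11\right) + s{\left(\frac{2}{Y{\left(4,-4 \right)}} \right)} = 3 \left(-11\right) + \sqrt{\frac{2}{5} \left(1 + \frac{2}{5}\right)} = -33 + \sqrt{2 \cdot \frac{1}{5} \left(1 + 2 \cdot \frac{1}{5}\right)} = -33 + \sqrt{\frac{2 \left(1 + \frac{2}{5}\right)}{5}} = -33 + \sqrt{\frac{2}{5} \cdot \frac{7}{5}} = -33 + \sqrt{\frac{14}{25}} = -33 + \frac{\sqrt{14}}{5}$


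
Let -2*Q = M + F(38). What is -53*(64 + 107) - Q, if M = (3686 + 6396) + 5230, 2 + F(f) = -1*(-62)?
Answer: -1377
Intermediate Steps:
F(f) = 60 (F(f) = -2 - 1*(-62) = -2 + 62 = 60)
M = 15312 (M = 10082 + 5230 = 15312)
Q = -7686 (Q = -(15312 + 60)/2 = -1/2*15372 = -7686)
-53*(64 + 107) - Q = -53*(64 + 107) - 1*(-7686) = -53*171 + 7686 = -9063 + 7686 = -1377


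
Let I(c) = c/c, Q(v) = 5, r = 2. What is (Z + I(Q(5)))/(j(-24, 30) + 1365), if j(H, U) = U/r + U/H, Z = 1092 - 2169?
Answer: -4304/5515 ≈ -0.78042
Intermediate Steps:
I(c) = 1
Z = -1077
j(H, U) = U/2 + U/H
(Z + I(Q(5)))/(j(-24, 30) + 1365) = (-1077 + 1)/(((½)*30 + 30/(-24)) + 1365) = -1076/((15 + 30*(-1/24)) + 1365) = -1076/((15 - 5/4) + 1365) = -1076/(55/4 + 1365) = -1076/5515/4 = -1076*4/5515 = -4304/5515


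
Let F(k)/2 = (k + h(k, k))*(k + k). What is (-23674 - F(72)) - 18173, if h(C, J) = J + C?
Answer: -104055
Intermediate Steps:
h(C, J) = C + J
F(k) = 12*k**2 (F(k) = 2*((k + (k + k))*(k + k)) = 2*((k + 2*k)*(2*k)) = 2*((3*k)*(2*k)) = 2*(6*k**2) = 12*k**2)
(-23674 - F(72)) - 18173 = (-23674 - 12*72**2) - 18173 = (-23674 - 12*5184) - 18173 = (-23674 - 1*62208) - 18173 = (-23674 - 62208) - 18173 = -85882 - 18173 = -104055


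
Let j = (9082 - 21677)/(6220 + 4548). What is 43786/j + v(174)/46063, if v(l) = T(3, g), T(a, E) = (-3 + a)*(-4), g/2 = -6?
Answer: -471487648/12595 ≈ -37435.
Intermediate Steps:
g = -12 (g = 2*(-6) = -12)
j = -12595/10768 ≈ -1.1697
T(a, E) = 12 - 4*a
v(l) = 0 (v(l) = 12 - 4*3 = 12 - 12 = 0)
43786/j + v(174)/46063 = 43786/(-12595/10768) + 0/46063 = 43786*(-10768/12595) + 0*(1/46063) = -471487648/12595 + 0 = -471487648/12595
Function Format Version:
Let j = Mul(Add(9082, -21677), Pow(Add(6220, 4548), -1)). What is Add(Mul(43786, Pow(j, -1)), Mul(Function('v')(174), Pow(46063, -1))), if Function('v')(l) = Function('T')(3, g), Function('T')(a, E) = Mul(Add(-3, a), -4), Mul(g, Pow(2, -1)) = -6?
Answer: Rational(-471487648, 12595) ≈ -37435.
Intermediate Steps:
g = -12 (g = Mul(2, -6) = -12)
j = Rational(-12595, 10768) (j = Mul(-12595, Pow(10768, -1)) = Mul(-12595, Rational(1, 10768)) = Rational(-12595, 10768) ≈ -1.1697)
Function('T')(a, E) = Add(12, Mul(-4, a))
Function('v')(l) = 0 (Function('v')(l) = Add(12, Mul(-4, 3)) = Add(12, -12) = 0)
Add(Mul(43786, Pow(j, -1)), Mul(Function('v')(174), Pow(46063, -1))) = Add(Mul(43786, Pow(Rational(-12595, 10768), -1)), Mul(0, Pow(46063, -1))) = Add(Mul(43786, Rational(-10768, 12595)), Mul(0, Rational(1, 46063))) = Add(Rational(-471487648, 12595), 0) = Rational(-471487648, 12595)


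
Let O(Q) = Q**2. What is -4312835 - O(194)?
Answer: -4350471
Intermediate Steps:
-4312835 - O(194) = -4312835 - 1*194**2 = -4312835 - 1*37636 = -4312835 - 37636 = -4350471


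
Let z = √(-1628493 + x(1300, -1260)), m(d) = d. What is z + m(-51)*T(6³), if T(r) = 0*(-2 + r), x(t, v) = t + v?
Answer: I*√1628453 ≈ 1276.1*I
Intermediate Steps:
z = I*√1628453 (z = √(-1628493 + (1300 - 1260)) = √(-1628493 + 40) = √(-1628453) = I*√1628453 ≈ 1276.1*I)
T(r) = 0
z + m(-51)*T(6³) = I*√1628453 - 51*0 = I*√1628453 + 0 = I*√1628453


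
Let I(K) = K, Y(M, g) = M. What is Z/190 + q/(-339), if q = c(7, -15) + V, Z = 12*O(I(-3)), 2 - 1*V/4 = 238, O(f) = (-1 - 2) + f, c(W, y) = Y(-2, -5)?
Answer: 77666/32205 ≈ 2.4116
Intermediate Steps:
c(W, y) = -2
O(f) = -3 + f
V = -944 (V = 8 - 4*238 = 8 - 952 = -944)
Z = -72 (Z = 12*(-3 - 3) = 12*(-6) = -72)
q = -946 (q = -2 - 944 = -946)
Z/190 + q/(-339) = -72/190 - 946/(-339) = -72*1/190 - 946*(-1/339) = -36/95 + 946/339 = 77666/32205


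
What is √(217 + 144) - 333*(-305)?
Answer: 101584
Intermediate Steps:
√(217 + 144) - 333*(-305) = √361 + 101565 = 19 + 101565 = 101584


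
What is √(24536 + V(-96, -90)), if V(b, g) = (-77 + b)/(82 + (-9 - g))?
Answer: 3*√72429865/163 ≈ 156.64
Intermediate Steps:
V(b, g) = (-77 + b)/(73 - g)
√(24536 + V(-96, -90)) = √(24536 + (77 - 1*(-96))/(-73 - 90)) = √(24536 + (77 + 96)/(-163)) = √(24536 - 1/163*173) = √(24536 - 173/163) = √(3999195/163) = 3*√72429865/163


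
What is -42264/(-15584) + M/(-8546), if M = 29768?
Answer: -6419773/8323804 ≈ -0.77125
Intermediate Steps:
-42264/(-15584) + M/(-8546) = -42264/(-15584) + 29768/(-8546) = -42264*(-1/15584) + 29768*(-1/8546) = 5283/1948 - 14884/4273 = -6419773/8323804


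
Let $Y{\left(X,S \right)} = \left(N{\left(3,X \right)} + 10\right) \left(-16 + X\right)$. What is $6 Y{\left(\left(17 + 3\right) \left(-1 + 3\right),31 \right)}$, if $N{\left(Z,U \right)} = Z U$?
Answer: $18720$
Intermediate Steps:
$N{\left(Z,U \right)} = U Z$
$Y{\left(X,S \right)} = \left(-16 + X\right) \left(10 + 3 X\right)$ ($Y{\left(X,S \right)} = \left(X 3 + 10\right) \left(-16 + X\right) = \left(3 X + 10\right) \left(-16 + X\right) = \left(10 + 3 X\right) \left(-16 + X\right) = \left(-16 + X\right) \left(10 + 3 X\right)$)
$6 Y{\left(\left(17 + 3\right) \left(-1 + 3\right),31 \right)} = 6 \left(-160 - 38 \left(17 + 3\right) \left(-1 + 3\right) + 3 \left(\left(17 + 3\right) \left(-1 + 3\right)\right)^{2}\right) = 6 \left(-160 - 38 \cdot 20 \cdot 2 + 3 \left(20 \cdot 2\right)^{2}\right) = 6 \left(-160 - 1520 + 3 \cdot 40^{2}\right) = 6 \left(-160 - 1520 + 3 \cdot 1600\right) = 6 \left(-160 - 1520 + 4800\right) = 6 \cdot 3120 = 18720$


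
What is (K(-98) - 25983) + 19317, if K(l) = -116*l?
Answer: 4702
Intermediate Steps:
(K(-98) - 25983) + 19317 = (-116*(-98) - 25983) + 19317 = (11368 - 25983) + 19317 = -14615 + 19317 = 4702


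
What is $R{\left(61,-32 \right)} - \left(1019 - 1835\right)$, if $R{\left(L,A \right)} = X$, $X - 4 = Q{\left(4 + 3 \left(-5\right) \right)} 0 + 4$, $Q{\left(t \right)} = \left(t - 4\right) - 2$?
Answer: $824$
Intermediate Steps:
$Q{\left(t \right)} = -6 + t$ ($Q{\left(t \right)} = \left(-4 + t\right) - 2 = -6 + t$)
$X = 8$ ($X = 4 + \left(\left(-6 + \left(4 + 3 \left(-5\right)\right)\right) 0 + 4\right) = 4 + \left(\left(-6 + \left(4 - 15\right)\right) 0 + 4\right) = 4 + \left(\left(-6 - 11\right) 0 + 4\right) = 4 + \left(\left(-17\right) 0 + 4\right) = 4 + \left(0 + 4\right) = 4 + 4 = 8$)
$R{\left(L,A \right)} = 8$
$R{\left(61,-32 \right)} - \left(1019 - 1835\right) = 8 - \left(1019 - 1835\right) = 8 - -816 = 8 + 816 = 824$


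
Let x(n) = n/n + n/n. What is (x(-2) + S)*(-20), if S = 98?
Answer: -2000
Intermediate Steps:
x(n) = 2 (x(n) = 1 + 1 = 2)
(x(-2) + S)*(-20) = (2 + 98)*(-20) = 100*(-20) = -2000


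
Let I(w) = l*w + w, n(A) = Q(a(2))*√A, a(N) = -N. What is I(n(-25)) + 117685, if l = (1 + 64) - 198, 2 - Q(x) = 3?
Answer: 117685 + 660*I ≈ 1.1769e+5 + 660.0*I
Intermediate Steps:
Q(x) = -1 (Q(x) = 2 - 1*3 = 2 - 3 = -1)
n(A) = -√A
l = -133 (l = 65 - 198 = -133)
I(w) = -132*w (I(w) = -133*w + w = -132*w)
I(n(-25)) + 117685 = -(-132)*√(-25) + 117685 = -(-132)*5*I + 117685 = -(-660)*I + 117685 = 660*I + 117685 = 117685 + 660*I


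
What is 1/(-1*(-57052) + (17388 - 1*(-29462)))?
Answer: 1/103902 ≈ 9.6244e-6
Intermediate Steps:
1/(-1*(-57052) + (17388 - 1*(-29462))) = 1/(57052 + (17388 + 29462)) = 1/(57052 + 46850) = 1/103902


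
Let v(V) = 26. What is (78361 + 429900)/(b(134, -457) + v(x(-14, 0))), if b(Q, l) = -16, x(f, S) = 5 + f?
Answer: 508261/10 ≈ 50826.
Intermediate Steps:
(78361 + 429900)/(b(134, -457) + v(x(-14, 0))) = (78361 + 429900)/(-16 + 26) = 508261/10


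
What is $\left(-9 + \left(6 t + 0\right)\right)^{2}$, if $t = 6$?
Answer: $729$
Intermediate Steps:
$\left(-9 + \left(6 t + 0\right)\right)^{2} = \left(-9 + \left(6 \cdot 6 + 0\right)\right)^{2} = \left(-9 + \left(36 + 0\right)\right)^{2} = \left(-9 + 36\right)^{2} = 27^{2} = 729$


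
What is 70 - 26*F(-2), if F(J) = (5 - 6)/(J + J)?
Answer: 127/2 ≈ 63.500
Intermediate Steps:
F(J) = -1/(2*J)
70 - 26*F(-2) = 70 - (-13)/(-2) = 70 - (-13)*(-1)/2 = 70 - 26*¼ = 70 - 13/2 = 127/2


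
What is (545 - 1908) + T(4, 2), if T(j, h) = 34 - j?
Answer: -1333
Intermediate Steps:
(545 - 1908) + T(4, 2) = (545 - 1908) + (34 - 1*4) = -1363 + (34 - 4) = -1363 + 30 = -1333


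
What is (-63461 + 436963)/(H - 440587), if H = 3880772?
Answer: 373502/3440185 ≈ 0.10857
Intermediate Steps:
(-63461 + 436963)/(H - 440587) = (-63461 + 436963)/(3880772 - 440587) = 373502/3440185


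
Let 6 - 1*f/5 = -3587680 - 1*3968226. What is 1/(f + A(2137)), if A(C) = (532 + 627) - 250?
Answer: 1/37780469 ≈ 2.6469e-8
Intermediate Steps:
A(C) = 909 (A(C) = 1159 - 250 = 909)
f = 37779560 (f = 30 - 5*(-3587680 - 1*3968226) = 30 - 5*(-3587680 - 3968226) = 30 - 5*(-7555906) = 30 + 37779530 = 37779560)
1/(f + A(2137)) = 1/(37779560 + 909) = 1/37780469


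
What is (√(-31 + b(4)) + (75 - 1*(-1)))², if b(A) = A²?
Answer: (76 + I*√15)² ≈ 5761.0 + 588.69*I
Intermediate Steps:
(√(-31 + b(4)) + (75 - 1*(-1)))² = (√(-31 + 4²) + (75 - 1*(-1)))² = (√(-31 + 16) + (75 + 1))² = (√(-15) + 76)² = (I*√15 + 76)² = (76 + I*√15)²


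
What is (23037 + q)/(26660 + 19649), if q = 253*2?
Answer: 23543/46309 ≈ 0.50839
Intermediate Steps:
q = 506
(23037 + q)/(26660 + 19649) = (23037 + 506)/(26660 + 19649) = 23543/46309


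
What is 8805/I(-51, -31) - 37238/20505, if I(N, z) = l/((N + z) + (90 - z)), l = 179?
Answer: 7034648873/3670395 ≈ 1916.6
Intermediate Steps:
I(N, z) = 179/(90 + N) (I(N, z) = 179/((N + z) + (90 - z)) = 179/(90 + N))
8805/I(-51, -31) - 37238/20505 = 8805/((179/(90 - 51))) - 37238/20505 = 8805/((179/39)) - 37238*1/20505 = 8805/((179*(1/39))) - 37238/20505 = 8805/(179/39) - 37238/20505 = 8805*(39/179) - 37238/20505 = 343395/179 - 37238/20505 = 7034648873/3670395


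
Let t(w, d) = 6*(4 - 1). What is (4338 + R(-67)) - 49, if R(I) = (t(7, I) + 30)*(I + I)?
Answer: -2143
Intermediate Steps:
t(w, d) = 18 (t(w, d) = 6*3 = 18)
R(I) = 96*I (R(I) = (18 + 30)*(I + I) = 48*(2*I) = 96*I)
(4338 + R(-67)) - 49 = (4338 + 96*(-67)) - 49 = (4338 - 6432) - 49 = -2094 - 49 = -2143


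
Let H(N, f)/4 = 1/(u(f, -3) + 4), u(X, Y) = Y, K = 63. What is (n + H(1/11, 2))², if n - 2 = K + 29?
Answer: 9604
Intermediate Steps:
H(N, f) = 4 (H(N, f) = 4/(-3 + 4) = 4/1 = 4*1 = 4)
n = 94 (n = 2 + (63 + 29) = 2 + 92 = 94)
(n + H(1/11, 2))² = (94 + 4)² = 98² = 9604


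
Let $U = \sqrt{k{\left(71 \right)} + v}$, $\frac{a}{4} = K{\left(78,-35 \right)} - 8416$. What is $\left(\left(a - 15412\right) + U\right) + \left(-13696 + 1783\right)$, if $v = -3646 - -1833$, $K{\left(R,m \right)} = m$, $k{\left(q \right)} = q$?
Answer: $-61129 + i \sqrt{1742} \approx -61129.0 + 41.737 i$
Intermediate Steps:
$v = -1813$ ($v = -3646 + 1833 = -1813$)
$a = -33804$ ($a = 4 \left(-35 - 8416\right) = 4 \left(-8451\right) = -33804$)
$U = i \sqrt{1742}$ ($U = \sqrt{71 - 1813} = \sqrt{-1742} = i \sqrt{1742} \approx 41.737 i$)
$\left(\left(a - 15412\right) + U\right) + \left(-13696 + 1783\right) = \left(\left(-33804 - 15412\right) + i \sqrt{1742}\right) + \left(-13696 + 1783\right) = \left(\left(-33804 - 15412\right) + i \sqrt{1742}\right) - 11913 = \left(-49216 + i \sqrt{1742}\right) - 11913 = -61129 + i \sqrt{1742}$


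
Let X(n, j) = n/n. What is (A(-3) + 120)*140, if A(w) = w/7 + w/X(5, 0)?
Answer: 16320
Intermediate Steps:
X(n, j) = 1
A(w) = 8*w/7 (A(w) = w/7 + w/1 = w*(⅐) + w*1 = w/7 + w = 8*w/7)
(A(-3) + 120)*140 = ((8/7)*(-3) + 120)*140 = (-24/7 + 120)*140 = (816/7)*140 = 16320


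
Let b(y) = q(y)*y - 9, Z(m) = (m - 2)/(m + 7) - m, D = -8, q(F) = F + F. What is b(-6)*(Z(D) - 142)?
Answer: -7812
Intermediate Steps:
q(F) = 2*F
Z(m) = -m + (-2 + m)/(7 + m) (Z(m) = (-2 + m)/(7 + m) - m = -m + (-2 + m)/(7 + m))
b(y) = -9 + 2*y² (b(y) = (2*y)*y - 9 = 2*y² - 9 = -9 + 2*y²)
b(-6)*(Z(D) - 142) = (-9 + 2*(-6)²)*((-2 - 1*(-8)² - 6*(-8))/(7 - 8) - 142) = (-9 + 2*36)*((-2 - 1*64 + 48)/(-1) - 142) = (-9 + 72)*(-(-2 - 64 + 48) - 142) = 63*(-1*(-18) - 142) = 63*(18 - 142) = 63*(-124) = -7812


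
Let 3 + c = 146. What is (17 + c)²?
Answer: 25600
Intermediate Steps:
c = 143 (c = -3 + 146 = 143)
(17 + c)² = (17 + 143)² = 160² = 25600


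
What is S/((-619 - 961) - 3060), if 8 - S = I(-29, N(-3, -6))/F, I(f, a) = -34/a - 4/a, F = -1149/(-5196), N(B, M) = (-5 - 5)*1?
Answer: 4397/2221400 ≈ 0.0019794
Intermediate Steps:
N(B, M) = -10 (N(B, M) = -10*1 = -10)
F = 383/1732 (F = -1149*(-1/5196) = 383/1732 ≈ 0.22113)
I(f, a) = -38/a
S = -17588/1915 (S = 8 - (-38/(-10))/383/1732 = 8 - (-38*(-⅒))*1732/383 = 8 - 19*1732/(5*383) = 8 - 1*32908/1915 = 8 - 32908/1915 = -17588/1915 ≈ -9.1843)
S/((-619 - 961) - 3060) = -17588/(1915*((-619 - 961) - 3060)) = -17588/(1915*(-1580 - 3060)) = -17588/1915/(-4640) = -17588/1915*(-1/4640) = 4397/2221400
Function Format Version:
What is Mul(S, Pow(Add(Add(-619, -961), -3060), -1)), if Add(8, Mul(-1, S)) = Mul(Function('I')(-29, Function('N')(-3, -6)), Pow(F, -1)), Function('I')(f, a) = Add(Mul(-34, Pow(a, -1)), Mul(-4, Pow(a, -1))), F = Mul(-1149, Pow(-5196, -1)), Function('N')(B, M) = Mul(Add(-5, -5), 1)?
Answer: Rational(4397, 2221400) ≈ 0.0019794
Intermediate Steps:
Function('N')(B, M) = -10 (Function('N')(B, M) = Mul(-10, 1) = -10)
F = Rational(383, 1732) (F = Mul(-1149, Rational(-1, 5196)) = Rational(383, 1732) ≈ 0.22113)
Function('I')(f, a) = Mul(-38, Pow(a, -1))
S = Rational(-17588, 1915) (S = Add(8, Mul(-1, Mul(Mul(-38, Pow(-10, -1)), Pow(Rational(383, 1732), -1)))) = Add(8, Mul(-1, Mul(Mul(-38, Rational(-1, 10)), Rational(1732, 383)))) = Add(8, Mul(-1, Mul(Rational(19, 5), Rational(1732, 383)))) = Add(8, Mul(-1, Rational(32908, 1915))) = Add(8, Rational(-32908, 1915)) = Rational(-17588, 1915) ≈ -9.1843)
Mul(S, Pow(Add(Add(-619, -961), -3060), -1)) = Mul(Rational(-17588, 1915), Pow(Add(Add(-619, -961), -3060), -1)) = Mul(Rational(-17588, 1915), Pow(Add(-1580, -3060), -1)) = Mul(Rational(-17588, 1915), Pow(-4640, -1)) = Mul(Rational(-17588, 1915), Rational(-1, 4640)) = Rational(4397, 2221400)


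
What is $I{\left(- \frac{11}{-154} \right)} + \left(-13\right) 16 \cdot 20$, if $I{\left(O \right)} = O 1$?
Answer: $- \frac{58239}{14} \approx -4159.9$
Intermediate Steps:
$I{\left(O \right)} = O$
$I{\left(- \frac{11}{-154} \right)} + \left(-13\right) 16 \cdot 20 = - \frac{11}{-154} + \left(-13\right) 16 \cdot 20 = \left(-11\right) \left(- \frac{1}{154}\right) - 4160 = \frac{1}{14} - 4160 = - \frac{58239}{14}$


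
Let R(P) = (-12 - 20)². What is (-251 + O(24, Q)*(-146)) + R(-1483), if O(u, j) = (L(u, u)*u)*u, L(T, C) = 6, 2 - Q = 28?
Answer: -503803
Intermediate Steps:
Q = -26 (Q = 2 - 1*28 = 2 - 28 = -26)
R(P) = 1024 (R(P) = (-32)² = 1024)
O(u, j) = 6*u² (O(u, j) = (6*u)*u = 6*u²)
(-251 + O(24, Q)*(-146)) + R(-1483) = (-251 + (6*24²)*(-146)) + 1024 = (-251 + (6*576)*(-146)) + 1024 = (-251 + 3456*(-146)) + 1024 = (-251 - 504576) + 1024 = -504827 + 1024 = -503803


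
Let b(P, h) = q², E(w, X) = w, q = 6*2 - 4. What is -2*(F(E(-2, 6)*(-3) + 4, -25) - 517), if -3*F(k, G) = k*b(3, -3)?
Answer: 4382/3 ≈ 1460.7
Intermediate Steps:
q = 8 (q = 12 - 4 = 8)
b(P, h) = 64 (b(P, h) = 8² = 64)
F(k, G) = -64*k/3 (F(k, G) = -k*64/3 = -64*k/3)
-2*(F(E(-2, 6)*(-3) + 4, -25) - 517) = -2*(-64*(-2*(-3) + 4)/3 - 517) = -2*(-64*(6 + 4)/3 - 517) = -2*(-64/3*10 - 517) = -2*(-640/3 - 517) = -2*(-2191/3) = 4382/3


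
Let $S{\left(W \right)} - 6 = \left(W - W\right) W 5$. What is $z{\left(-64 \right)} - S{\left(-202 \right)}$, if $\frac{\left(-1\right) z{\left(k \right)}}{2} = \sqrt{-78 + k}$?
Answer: $-6 - 2 i \sqrt{142} \approx -6.0 - 23.833 i$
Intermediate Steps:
$S{\left(W \right)} = 6$ ($S{\left(W \right)} = 6 + \left(W - W\right) W 5 = 6 + 0 W 5 = 6 + 0 \cdot 5 = 6 + 0 = 6$)
$z{\left(k \right)} = - 2 \sqrt{-78 + k}$
$z{\left(-64 \right)} - S{\left(-202 \right)} = - 2 \sqrt{-78 - 64} - 6 = - 2 \sqrt{-142} - 6 = - 2 i \sqrt{142} - 6 = -6 - 2 i \sqrt{142}$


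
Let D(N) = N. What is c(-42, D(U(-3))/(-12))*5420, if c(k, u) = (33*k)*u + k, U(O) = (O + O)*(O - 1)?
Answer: 14796600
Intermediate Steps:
U(O) = 2*O*(-1 + O) (U(O) = (2*O)*(-1 + O) = 2*O*(-1 + O))
c(k, u) = k + 33*k*u (c(k, u) = 33*k*u + k = k + 33*k*u)
c(-42, D(U(-3))/(-12))*5420 = -42*(1 + 33*((2*(-3)*(-1 - 3))/(-12)))*5420 = -42*(1 + 33*((2*(-3)*(-4))*(-1/12)))*5420 = -42*(1 + 33*(24*(-1/12)))*5420 = -42*(1 + 33*(-2))*5420 = -42*(1 - 66)*5420 = -42*(-65)*5420 = 2730*5420 = 14796600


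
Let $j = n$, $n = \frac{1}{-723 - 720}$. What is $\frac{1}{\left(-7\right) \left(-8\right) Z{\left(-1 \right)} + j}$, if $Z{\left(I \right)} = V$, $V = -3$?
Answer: $- \frac{1443}{242425} \approx -0.0059524$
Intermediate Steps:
$Z{\left(I \right)} = -3$
$n = - \frac{1}{1443}$ ($n = \frac{1}{-1443} = - \frac{1}{1443} \approx -0.000693$)
$j = - \frac{1}{1443} \approx -0.000693$
$\frac{1}{\left(-7\right) \left(-8\right) Z{\left(-1 \right)} + j} = \frac{1}{\left(-7\right) \left(-8\right) \left(-3\right) - \frac{1}{1443}} = \frac{1}{56 \left(-3\right) - \frac{1}{1443}} = \frac{1}{-168 - \frac{1}{1443}} = \frac{1}{- \frac{242425}{1443}} = - \frac{1443}{242425}$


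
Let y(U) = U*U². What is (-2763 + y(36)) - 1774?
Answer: 42119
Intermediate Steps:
y(U) = U³
(-2763 + y(36)) - 1774 = (-2763 + 36³) - 1774 = (-2763 + 46656) - 1774 = 43893 - 1774 = 42119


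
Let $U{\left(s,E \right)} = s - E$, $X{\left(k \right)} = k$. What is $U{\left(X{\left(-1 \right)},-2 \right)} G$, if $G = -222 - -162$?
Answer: $-60$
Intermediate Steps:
$G = -60$ ($G = -222 + 162 = -60$)
$U{\left(X{\left(-1 \right)},-2 \right)} G = \left(-1 - -2\right) \left(-60\right) = \left(-1 + 2\right) \left(-60\right) = 1 \left(-60\right) = -60$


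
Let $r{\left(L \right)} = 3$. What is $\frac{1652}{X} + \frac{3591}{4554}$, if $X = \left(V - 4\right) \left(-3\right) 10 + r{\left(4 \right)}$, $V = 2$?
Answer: $\frac{123007}{4554} \approx 27.011$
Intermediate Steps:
$X = 63$ ($X = \left(2 - 4\right) \left(-3\right) 10 + 3 = \left(-2\right) \left(-3\right) 10 + 3 = 6 \cdot 10 + 3 = 60 + 3 = 63$)
$\frac{1652}{X} + \frac{3591}{4554} = \frac{1652}{63} + \frac{3591}{4554} = 1652 \cdot \frac{1}{63} + 3591 \cdot \frac{1}{4554} = \frac{236}{9} + \frac{399}{506} = \frac{123007}{4554}$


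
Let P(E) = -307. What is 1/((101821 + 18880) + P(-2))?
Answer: 1/120394 ≈ 8.3061e-6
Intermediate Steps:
1/((101821 + 18880) + P(-2)) = 1/((101821 + 18880) - 307) = 1/(120701 - 307) = 1/120394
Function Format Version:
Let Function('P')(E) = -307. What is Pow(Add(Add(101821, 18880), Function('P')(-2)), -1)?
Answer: Rational(1, 120394) ≈ 8.3061e-6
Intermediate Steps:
Pow(Add(Add(101821, 18880), Function('P')(-2)), -1) = Pow(Add(Add(101821, 18880), -307), -1) = Pow(Add(120701, -307), -1) = Pow(120394, -1) = Rational(1, 120394)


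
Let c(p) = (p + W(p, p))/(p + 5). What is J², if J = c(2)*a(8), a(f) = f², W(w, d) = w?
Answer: 65536/49 ≈ 1337.5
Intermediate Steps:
c(p) = 2*p/(5 + p) (c(p) = (p + p)/(p + 5) = (2*p)/(5 + p) = 2*p/(5 + p))
J = 256/7 (J = (2*2/(5 + 2))*8² = (2*2/7)*64 = (2*2*(⅐))*64 = (4/7)*64 = 256/7 ≈ 36.571)
J² = (256/7)² = 65536/49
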